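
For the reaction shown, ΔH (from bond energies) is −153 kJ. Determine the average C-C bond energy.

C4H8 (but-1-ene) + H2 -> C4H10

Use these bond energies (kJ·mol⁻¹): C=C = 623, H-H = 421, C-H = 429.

Let D be the C-C bond energy.
Σ(broken) = 2×D + 8×429 + 1×623 + 1×421 = 4476 + 2D
Σ(formed) = 3×D + 10×429 = 4290 + 3D
ΔH = Σ(broken) − Σ(formed) = (4476 + 2D) − (4290 + 3D) = +186 − D
Setting this equal to −153 kJ gives D = 339 kJ/mol.

D(C-C) ≈ 339 kJ/mol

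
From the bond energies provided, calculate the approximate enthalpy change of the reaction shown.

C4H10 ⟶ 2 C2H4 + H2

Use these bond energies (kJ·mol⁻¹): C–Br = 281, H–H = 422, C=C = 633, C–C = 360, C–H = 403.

ΔH ≈ +198 kJ

Bonds broken (reactants):
  C–C: 3 × 360 = 1080
  C–H: 10 × 403 = 4030
  Σ(broken) = 5110 kJ
Bonds formed (products):
  C–H: 8 × 403 = 3224
  C=C: 2 × 633 = 1266
  H–H: 1 × 422 = 422
  Σ(formed) = 4912 kJ
ΔH = Σ(broken) − Σ(formed) = 5110 − 4912 = +198 kJ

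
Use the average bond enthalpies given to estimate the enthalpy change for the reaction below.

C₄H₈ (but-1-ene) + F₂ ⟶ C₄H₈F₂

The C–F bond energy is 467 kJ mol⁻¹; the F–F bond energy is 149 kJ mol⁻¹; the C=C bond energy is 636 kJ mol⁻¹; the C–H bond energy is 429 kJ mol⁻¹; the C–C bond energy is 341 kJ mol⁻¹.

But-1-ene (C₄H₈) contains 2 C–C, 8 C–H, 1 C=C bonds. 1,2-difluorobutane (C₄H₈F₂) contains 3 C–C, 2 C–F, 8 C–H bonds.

ΔH ≈ −490 kJ

Bonds broken (reactants):
  C–C: 2 × 341 = 682
  C–H: 8 × 429 = 3432
  C=C: 1 × 636 = 636
  F–F: 1 × 149 = 149
  Σ(broken) = 4899 kJ
Bonds formed (products):
  C–C: 3 × 341 = 1023
  C–F: 2 × 467 = 934
  C–H: 8 × 429 = 3432
  Σ(formed) = 5389 kJ
ΔH = Σ(broken) − Σ(formed) = 4899 − 5389 = −490 kJ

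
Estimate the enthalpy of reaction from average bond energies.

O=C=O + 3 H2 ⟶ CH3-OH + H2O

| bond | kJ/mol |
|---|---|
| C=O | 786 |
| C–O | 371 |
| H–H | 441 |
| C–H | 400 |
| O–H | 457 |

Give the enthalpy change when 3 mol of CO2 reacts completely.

ΔH = −141 kJ

Bonds broken (reactants):
  C=O: 2 × 786 = 1572
  H–H: 3 × 441 = 1323
  Σ(broken) = 2895 kJ
Bonds formed (products):
  C–H: 3 × 400 = 1200
  C–O: 1 × 371 = 371
  O–H: 3 × 457 = 1371
  Σ(formed) = 2942 kJ
ΔH = Σ(broken) − Σ(formed) = 2895 − 2942 = −47 kJ
For 3× the reaction as written: 3 × (−47) = −141 kJ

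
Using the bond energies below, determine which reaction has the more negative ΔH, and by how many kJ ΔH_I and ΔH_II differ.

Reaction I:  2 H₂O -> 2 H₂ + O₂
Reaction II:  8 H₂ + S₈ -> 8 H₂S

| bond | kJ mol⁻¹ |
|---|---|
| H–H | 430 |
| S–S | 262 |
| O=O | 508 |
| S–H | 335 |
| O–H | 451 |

Reaction I:
  Bonds broken (reactants):
    O–H: 4 × 451 = 1804
    Σ(broken) = 1804 kJ
  Bonds formed (products):
    H–H: 2 × 430 = 860
    O=O: 1 × 508 = 508
    Σ(formed) = 1368 kJ
  ΔH_I = 1804 − 1368 = +436 kJ
Reaction II:
  Bonds broken (reactants):
    H–H: 8 × 430 = 3440
    S–S: 8 × 262 = 2096
    Σ(broken) = 5536 kJ
  Bonds formed (products):
    S–H: 16 × 335 = 5360
    Σ(formed) = 5360 kJ
  ΔH_II = 5536 − 5360 = +176 kJ
ΔH_I − ΔH_II = +260 kJ, so reaction II has the more negative ΔH; |ΔH_I − ΔH_II| = 260 kJ.

Reaction II, by 260 kJ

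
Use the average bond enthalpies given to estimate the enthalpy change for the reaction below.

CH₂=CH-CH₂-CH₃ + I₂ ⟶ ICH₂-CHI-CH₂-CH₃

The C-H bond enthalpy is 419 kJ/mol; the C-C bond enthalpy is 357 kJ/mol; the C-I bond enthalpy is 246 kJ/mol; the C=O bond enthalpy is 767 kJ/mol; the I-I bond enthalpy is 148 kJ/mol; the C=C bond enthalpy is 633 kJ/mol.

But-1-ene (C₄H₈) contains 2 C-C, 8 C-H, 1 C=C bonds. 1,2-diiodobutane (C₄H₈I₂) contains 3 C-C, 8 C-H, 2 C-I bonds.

Bonds broken (reactants):
  C-C: 2 × 357 = 714
  C-H: 8 × 419 = 3352
  C=C: 1 × 633 = 633
  I-I: 1 × 148 = 148
  Σ(broken) = 4847 kJ
Bonds formed (products):
  C-C: 3 × 357 = 1071
  C-H: 8 × 419 = 3352
  C-I: 2 × 246 = 492
  Σ(formed) = 4915 kJ
ΔH = Σ(broken) − Σ(formed) = 4847 − 4915 = −68 kJ

ΔH ≈ −68 kJ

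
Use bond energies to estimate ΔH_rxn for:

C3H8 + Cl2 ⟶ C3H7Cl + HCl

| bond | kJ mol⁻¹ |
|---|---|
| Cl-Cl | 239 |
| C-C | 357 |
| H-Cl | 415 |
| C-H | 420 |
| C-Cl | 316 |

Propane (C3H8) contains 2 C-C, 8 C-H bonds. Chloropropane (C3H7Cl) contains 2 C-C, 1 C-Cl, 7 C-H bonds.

Bonds broken (reactants):
  C-C: 2 × 357 = 714
  C-H: 8 × 420 = 3360
  Cl-Cl: 1 × 239 = 239
  Σ(broken) = 4313 kJ
Bonds formed (products):
  C-C: 2 × 357 = 714
  C-Cl: 1 × 316 = 316
  C-H: 7 × 420 = 2940
  H-Cl: 1 × 415 = 415
  Σ(formed) = 4385 kJ
ΔH = Σ(broken) − Σ(formed) = 4313 − 4385 = −72 kJ

ΔH ≈ −72 kJ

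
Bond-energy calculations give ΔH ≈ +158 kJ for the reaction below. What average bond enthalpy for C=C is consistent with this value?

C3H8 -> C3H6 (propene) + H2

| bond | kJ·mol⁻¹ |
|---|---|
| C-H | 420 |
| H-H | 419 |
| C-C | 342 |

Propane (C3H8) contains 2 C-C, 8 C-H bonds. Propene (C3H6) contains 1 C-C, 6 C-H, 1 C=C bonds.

Let D be the C=C bond energy.
Σ(broken) = 2×342 + 8×420 = 4044
Σ(formed) = 1×342 + 6×420 + 1×D + 1×419 = 3281 + D
ΔH = Σ(broken) − Σ(formed) = (4044) − (3281 + D) = +763 − D
Setting this equal to +158 kJ gives D = 605 kJ/mol.

D(C=C) ≈ 605 kJ/mol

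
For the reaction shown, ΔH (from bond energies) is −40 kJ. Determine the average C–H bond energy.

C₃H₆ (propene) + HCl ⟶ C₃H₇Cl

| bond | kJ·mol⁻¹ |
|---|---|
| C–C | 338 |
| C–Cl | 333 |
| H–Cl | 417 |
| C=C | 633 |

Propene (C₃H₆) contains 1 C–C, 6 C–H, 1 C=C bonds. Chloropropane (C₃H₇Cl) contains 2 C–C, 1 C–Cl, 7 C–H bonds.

D(C–H) ≈ 419 kJ/mol

Let D be the C–H bond energy.
Σ(broken) = 1×338 + 6×D + 1×633 + 1×417 = 1388 + 6D
Σ(formed) = 2×338 + 1×333 + 7×D = 1009 + 7D
ΔH = Σ(broken) − Σ(formed) = (1388 + 6D) − (1009 + 7D) = +379 − D
Setting this equal to −40 kJ gives D = 419 kJ/mol.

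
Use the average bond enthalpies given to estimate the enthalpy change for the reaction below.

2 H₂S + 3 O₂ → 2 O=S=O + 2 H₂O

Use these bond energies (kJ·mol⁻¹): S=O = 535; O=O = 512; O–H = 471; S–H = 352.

Bonds broken (reactants):
  O=O: 3 × 512 = 1536
  S–H: 4 × 352 = 1408
  Σ(broken) = 2944 kJ
Bonds formed (products):
  O–H: 4 × 471 = 1884
  S=O: 4 × 535 = 2140
  Σ(formed) = 4024 kJ
ΔH = Σ(broken) − Σ(formed) = 2944 − 4024 = −1080 kJ

ΔH ≈ −1080 kJ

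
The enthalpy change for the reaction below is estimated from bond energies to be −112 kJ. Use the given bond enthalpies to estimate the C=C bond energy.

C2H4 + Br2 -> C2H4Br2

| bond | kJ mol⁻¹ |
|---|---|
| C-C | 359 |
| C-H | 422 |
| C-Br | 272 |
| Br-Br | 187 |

D(C=C) ≈ 604 kJ/mol

Let D be the C=C bond energy.
Σ(broken) = 1×187 + 4×422 + 1×D = 1875 + D
Σ(formed) = 2×272 + 1×359 + 4×422 = 2591
ΔH = Σ(broken) − Σ(formed) = (1875 + D) − (2591) = −716 + D
Setting this equal to −112 kJ gives D = 604 kJ/mol.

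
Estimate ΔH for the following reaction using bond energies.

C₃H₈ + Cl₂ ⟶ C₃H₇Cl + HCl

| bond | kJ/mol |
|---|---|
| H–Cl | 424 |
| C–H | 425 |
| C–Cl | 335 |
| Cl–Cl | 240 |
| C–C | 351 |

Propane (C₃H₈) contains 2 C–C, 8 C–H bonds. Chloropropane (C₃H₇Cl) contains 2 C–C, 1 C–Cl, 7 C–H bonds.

Bonds broken (reactants):
  C–C: 2 × 351 = 702
  C–H: 8 × 425 = 3400
  Cl–Cl: 1 × 240 = 240
  Σ(broken) = 4342 kJ
Bonds formed (products):
  C–C: 2 × 351 = 702
  C–Cl: 1 × 335 = 335
  C–H: 7 × 425 = 2975
  H–Cl: 1 × 424 = 424
  Σ(formed) = 4436 kJ
ΔH = Σ(broken) − Σ(formed) = 4342 − 4436 = −94 kJ

ΔH ≈ −94 kJ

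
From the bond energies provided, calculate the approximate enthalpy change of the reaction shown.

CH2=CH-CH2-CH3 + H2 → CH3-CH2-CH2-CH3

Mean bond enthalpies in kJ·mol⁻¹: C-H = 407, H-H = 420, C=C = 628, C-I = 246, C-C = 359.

ΔH ≈ −125 kJ

Bonds broken (reactants):
  C-C: 2 × 359 = 718
  C-H: 8 × 407 = 3256
  C=C: 1 × 628 = 628
  H-H: 1 × 420 = 420
  Σ(broken) = 5022 kJ
Bonds formed (products):
  C-C: 3 × 359 = 1077
  C-H: 10 × 407 = 4070
  Σ(formed) = 5147 kJ
ΔH = Σ(broken) − Σ(formed) = 5022 − 5147 = −125 kJ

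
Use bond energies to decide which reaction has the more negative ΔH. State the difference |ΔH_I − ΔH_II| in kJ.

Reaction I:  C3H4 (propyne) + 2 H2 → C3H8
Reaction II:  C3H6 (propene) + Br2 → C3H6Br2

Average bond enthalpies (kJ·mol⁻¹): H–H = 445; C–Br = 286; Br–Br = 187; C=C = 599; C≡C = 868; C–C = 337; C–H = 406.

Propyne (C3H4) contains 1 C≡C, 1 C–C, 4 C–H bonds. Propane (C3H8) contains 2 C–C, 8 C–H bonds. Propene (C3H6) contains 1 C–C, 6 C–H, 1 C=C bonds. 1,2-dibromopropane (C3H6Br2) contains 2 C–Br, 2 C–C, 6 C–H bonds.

Reaction I:
  Bonds broken (reactants):
    C≡C: 1 × 868 = 868
    C–C: 1 × 337 = 337
    C–H: 4 × 406 = 1624
    H–H: 2 × 445 = 890
    Σ(broken) = 3719 kJ
  Bonds formed (products):
    C–C: 2 × 337 = 674
    C–H: 8 × 406 = 3248
    Σ(formed) = 3922 kJ
  ΔH_I = 3719 − 3922 = −203 kJ
Reaction II:
  Bonds broken (reactants):
    Br–Br: 1 × 187 = 187
    C–C: 1 × 337 = 337
    C–H: 6 × 406 = 2436
    C=C: 1 × 599 = 599
    Σ(broken) = 3559 kJ
  Bonds formed (products):
    C–Br: 2 × 286 = 572
    C–C: 2 × 337 = 674
    C–H: 6 × 406 = 2436
    Σ(formed) = 3682 kJ
  ΔH_II = 3559 − 3682 = −123 kJ
ΔH_I − ΔH_II = −80 kJ, so reaction I has the more negative ΔH; |ΔH_I − ΔH_II| = 80 kJ.

Reaction I, by 80 kJ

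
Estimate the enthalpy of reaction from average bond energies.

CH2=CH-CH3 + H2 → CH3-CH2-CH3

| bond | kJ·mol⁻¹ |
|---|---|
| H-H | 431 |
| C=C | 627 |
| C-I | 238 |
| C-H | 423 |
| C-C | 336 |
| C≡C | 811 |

ΔH ≈ −124 kJ

Bonds broken (reactants):
  C-C: 1 × 336 = 336
  C-H: 6 × 423 = 2538
  C=C: 1 × 627 = 627
  H-H: 1 × 431 = 431
  Σ(broken) = 3932 kJ
Bonds formed (products):
  C-C: 2 × 336 = 672
  C-H: 8 × 423 = 3384
  Σ(formed) = 4056 kJ
ΔH = Σ(broken) − Σ(formed) = 3932 − 4056 = −124 kJ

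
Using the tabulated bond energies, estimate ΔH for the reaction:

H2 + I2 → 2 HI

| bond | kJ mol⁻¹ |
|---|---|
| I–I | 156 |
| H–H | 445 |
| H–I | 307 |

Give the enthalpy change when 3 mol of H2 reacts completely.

Bonds broken (reactants):
  H–H: 1 × 445 = 445
  I–I: 1 × 156 = 156
  Σ(broken) = 601 kJ
Bonds formed (products):
  H–I: 2 × 307 = 614
  Σ(formed) = 614 kJ
ΔH = Σ(broken) − Σ(formed) = 601 − 614 = −13 kJ
For 3× the reaction as written: 3 × (−13) = −39 kJ

ΔH = −39 kJ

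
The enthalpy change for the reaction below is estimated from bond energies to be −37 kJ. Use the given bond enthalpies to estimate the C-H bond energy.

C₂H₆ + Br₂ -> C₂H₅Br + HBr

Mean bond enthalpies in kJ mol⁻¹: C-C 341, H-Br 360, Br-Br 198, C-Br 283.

Let D be the C-H bond energy.
Σ(broken) = 1×198 + 1×341 + 6×D = 539 + 6D
Σ(formed) = 1×283 + 1×341 + 5×D + 1×360 = 984 + 5D
ΔH = Σ(broken) − Σ(formed) = (539 + 6D) − (984 + 5D) = −445 + D
Setting this equal to −37 kJ gives D = 408 kJ/mol.

D(C-H) ≈ 408 kJ/mol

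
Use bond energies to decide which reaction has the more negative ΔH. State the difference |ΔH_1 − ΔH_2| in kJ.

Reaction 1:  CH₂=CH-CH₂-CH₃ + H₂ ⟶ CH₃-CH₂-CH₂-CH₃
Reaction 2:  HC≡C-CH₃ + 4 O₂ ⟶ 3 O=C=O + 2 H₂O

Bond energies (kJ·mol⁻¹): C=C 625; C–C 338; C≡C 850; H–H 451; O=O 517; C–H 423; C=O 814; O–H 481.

Reaction 1:
  Bonds broken (reactants):
    C–C: 2 × 338 = 676
    C–H: 8 × 423 = 3384
    C=C: 1 × 625 = 625
    H–H: 1 × 451 = 451
    Σ(broken) = 5136 kJ
  Bonds formed (products):
    C–C: 3 × 338 = 1014
    C–H: 10 × 423 = 4230
    Σ(formed) = 5244 kJ
  ΔH_1 = 5136 − 5244 = −108 kJ
Reaction 2:
  Bonds broken (reactants):
    C≡C: 1 × 850 = 850
    C–C: 1 × 338 = 338
    C–H: 4 × 423 = 1692
    O=O: 4 × 517 = 2068
    Σ(broken) = 4948 kJ
  Bonds formed (products):
    C=O: 6 × 814 = 4884
    O–H: 4 × 481 = 1924
    Σ(formed) = 6808 kJ
  ΔH_2 = 4948 − 6808 = −1860 kJ
ΔH_1 − ΔH_2 = +1752 kJ, so reaction 2 has the more negative ΔH; |ΔH_1 − ΔH_2| = 1752 kJ.

Reaction 2, by 1752 kJ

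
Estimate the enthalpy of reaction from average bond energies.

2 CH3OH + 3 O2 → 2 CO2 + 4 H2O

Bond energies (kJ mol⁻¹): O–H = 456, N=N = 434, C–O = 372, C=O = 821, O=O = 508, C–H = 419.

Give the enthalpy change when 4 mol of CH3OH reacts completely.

Bonds broken (reactants):
  C–H: 6 × 419 = 2514
  C–O: 2 × 372 = 744
  O–H: 2 × 456 = 912
  O=O: 3 × 508 = 1524
  Σ(broken) = 5694 kJ
Bonds formed (products):
  C=O: 4 × 821 = 3284
  O–H: 8 × 456 = 3648
  Σ(formed) = 6932 kJ
ΔH = Σ(broken) − Σ(formed) = 5694 − 6932 = −1238 kJ
For 2× the reaction as written: 2 × (−1238) = −2476 kJ

ΔH = −2476 kJ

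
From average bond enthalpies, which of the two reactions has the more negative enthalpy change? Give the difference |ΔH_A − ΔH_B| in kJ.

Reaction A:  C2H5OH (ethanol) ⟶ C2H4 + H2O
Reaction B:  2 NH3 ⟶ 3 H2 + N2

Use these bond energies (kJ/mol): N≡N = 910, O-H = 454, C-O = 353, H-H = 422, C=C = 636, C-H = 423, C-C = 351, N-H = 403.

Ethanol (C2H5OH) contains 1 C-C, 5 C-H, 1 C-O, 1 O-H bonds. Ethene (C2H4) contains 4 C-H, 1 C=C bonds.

Reaction A, by 205 kJ

Reaction A:
  Bonds broken (reactants):
    C-C: 1 × 351 = 351
    C-H: 5 × 423 = 2115
    C-O: 1 × 353 = 353
    O-H: 1 × 454 = 454
    Σ(broken) = 3273 kJ
  Bonds formed (products):
    C-H: 4 × 423 = 1692
    C=C: 1 × 636 = 636
    O-H: 2 × 454 = 908
    Σ(formed) = 3236 kJ
  ΔH_A = 3273 − 3236 = +37 kJ
Reaction B:
  Bonds broken (reactants):
    N-H: 6 × 403 = 2418
    Σ(broken) = 2418 kJ
  Bonds formed (products):
    H-H: 3 × 422 = 1266
    N≡N: 1 × 910 = 910
    Σ(formed) = 2176 kJ
  ΔH_B = 2418 − 2176 = +242 kJ
ΔH_A − ΔH_B = −205 kJ, so reaction A has the more negative ΔH; |ΔH_A − ΔH_B| = 205 kJ.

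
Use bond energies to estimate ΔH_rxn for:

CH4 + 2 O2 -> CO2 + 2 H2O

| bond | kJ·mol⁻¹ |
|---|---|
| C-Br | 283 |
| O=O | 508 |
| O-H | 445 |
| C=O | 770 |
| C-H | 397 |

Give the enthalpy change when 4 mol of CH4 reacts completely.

ΔH = −2864 kJ

Bonds broken (reactants):
  C-H: 4 × 397 = 1588
  O=O: 2 × 508 = 1016
  Σ(broken) = 2604 kJ
Bonds formed (products):
  C=O: 2 × 770 = 1540
  O-H: 4 × 445 = 1780
  Σ(formed) = 3320 kJ
ΔH = Σ(broken) − Σ(formed) = 2604 − 3320 = −716 kJ
For 4× the reaction as written: 4 × (−716) = −2864 kJ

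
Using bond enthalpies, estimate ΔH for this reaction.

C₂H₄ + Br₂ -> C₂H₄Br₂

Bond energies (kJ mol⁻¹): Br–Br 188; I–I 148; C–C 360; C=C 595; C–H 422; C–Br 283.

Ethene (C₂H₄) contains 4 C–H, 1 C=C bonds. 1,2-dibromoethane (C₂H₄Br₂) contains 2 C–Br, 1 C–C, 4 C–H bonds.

Bonds broken (reactants):
  Br–Br: 1 × 188 = 188
  C–H: 4 × 422 = 1688
  C=C: 1 × 595 = 595
  Σ(broken) = 2471 kJ
Bonds formed (products):
  C–Br: 2 × 283 = 566
  C–C: 1 × 360 = 360
  C–H: 4 × 422 = 1688
  Σ(formed) = 2614 kJ
ΔH = Σ(broken) − Σ(formed) = 2471 − 2614 = −143 kJ

ΔH ≈ −143 kJ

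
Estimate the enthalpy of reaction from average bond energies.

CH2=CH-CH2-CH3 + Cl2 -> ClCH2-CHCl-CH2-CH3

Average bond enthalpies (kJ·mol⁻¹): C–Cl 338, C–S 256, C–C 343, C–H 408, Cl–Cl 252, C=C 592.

Bonds broken (reactants):
  C–C: 2 × 343 = 686
  C–H: 8 × 408 = 3264
  C=C: 1 × 592 = 592
  Cl–Cl: 1 × 252 = 252
  Σ(broken) = 4794 kJ
Bonds formed (products):
  C–C: 3 × 343 = 1029
  C–Cl: 2 × 338 = 676
  C–H: 8 × 408 = 3264
  Σ(formed) = 4969 kJ
ΔH = Σ(broken) − Σ(formed) = 4794 − 4969 = −175 kJ

ΔH ≈ −175 kJ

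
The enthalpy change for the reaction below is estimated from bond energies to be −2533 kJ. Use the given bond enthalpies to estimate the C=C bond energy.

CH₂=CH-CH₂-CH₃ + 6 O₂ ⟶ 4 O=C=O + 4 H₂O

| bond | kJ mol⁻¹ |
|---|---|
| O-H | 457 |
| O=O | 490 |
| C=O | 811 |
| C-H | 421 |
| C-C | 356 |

D(C=C) ≈ 591 kJ/mol

Let D be the C=C bond energy.
Σ(broken) = 2×356 + 8×421 + 1×D + 6×490 = 7020 + D
Σ(formed) = 8×811 + 8×457 = 10144
ΔH = Σ(broken) − Σ(formed) = (7020 + D) − (10144) = −3124 + D
Setting this equal to −2533 kJ gives D = 591 kJ/mol.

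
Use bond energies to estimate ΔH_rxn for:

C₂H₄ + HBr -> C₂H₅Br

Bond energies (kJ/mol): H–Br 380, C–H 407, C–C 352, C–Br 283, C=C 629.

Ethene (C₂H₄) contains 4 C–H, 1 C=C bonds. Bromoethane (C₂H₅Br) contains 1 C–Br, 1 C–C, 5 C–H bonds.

Bonds broken (reactants):
  C–H: 4 × 407 = 1628
  C=C: 1 × 629 = 629
  H–Br: 1 × 380 = 380
  Σ(broken) = 2637 kJ
Bonds formed (products):
  C–Br: 1 × 283 = 283
  C–C: 1 × 352 = 352
  C–H: 5 × 407 = 2035
  Σ(formed) = 2670 kJ
ΔH = Σ(broken) − Σ(formed) = 2637 − 2670 = −33 kJ

ΔH ≈ −33 kJ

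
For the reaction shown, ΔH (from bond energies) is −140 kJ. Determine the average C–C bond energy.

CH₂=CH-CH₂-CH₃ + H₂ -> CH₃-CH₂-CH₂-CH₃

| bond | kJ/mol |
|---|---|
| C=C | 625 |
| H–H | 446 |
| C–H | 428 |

D(C–C) ≈ 355 kJ/mol

Let D be the C–C bond energy.
Σ(broken) = 2×D + 8×428 + 1×625 + 1×446 = 4495 + 2D
Σ(formed) = 3×D + 10×428 = 4280 + 3D
ΔH = Σ(broken) − Σ(formed) = (4495 + 2D) − (4280 + 3D) = +215 − D
Setting this equal to −140 kJ gives D = 355 kJ/mol.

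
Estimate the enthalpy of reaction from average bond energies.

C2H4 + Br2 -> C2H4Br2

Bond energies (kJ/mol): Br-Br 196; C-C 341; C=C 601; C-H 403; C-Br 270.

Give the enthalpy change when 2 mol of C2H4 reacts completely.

ΔH = −168 kJ

Bonds broken (reactants):
  Br-Br: 1 × 196 = 196
  C-H: 4 × 403 = 1612
  C=C: 1 × 601 = 601
  Σ(broken) = 2409 kJ
Bonds formed (products):
  C-Br: 2 × 270 = 540
  C-C: 1 × 341 = 341
  C-H: 4 × 403 = 1612
  Σ(formed) = 2493 kJ
ΔH = Σ(broken) − Σ(formed) = 2409 − 2493 = −84 kJ
For 2× the reaction as written: 2 × (−84) = −168 kJ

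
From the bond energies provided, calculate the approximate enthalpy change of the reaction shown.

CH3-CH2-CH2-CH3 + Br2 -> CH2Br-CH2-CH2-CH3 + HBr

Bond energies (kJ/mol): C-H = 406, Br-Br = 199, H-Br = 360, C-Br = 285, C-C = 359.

ΔH ≈ −40 kJ

Bonds broken (reactants):
  Br-Br: 1 × 199 = 199
  C-C: 3 × 359 = 1077
  C-H: 10 × 406 = 4060
  Σ(broken) = 5336 kJ
Bonds formed (products):
  C-Br: 1 × 285 = 285
  C-C: 3 × 359 = 1077
  C-H: 9 × 406 = 3654
  H-Br: 1 × 360 = 360
  Σ(formed) = 5376 kJ
ΔH = Σ(broken) − Σ(formed) = 5336 − 5376 = −40 kJ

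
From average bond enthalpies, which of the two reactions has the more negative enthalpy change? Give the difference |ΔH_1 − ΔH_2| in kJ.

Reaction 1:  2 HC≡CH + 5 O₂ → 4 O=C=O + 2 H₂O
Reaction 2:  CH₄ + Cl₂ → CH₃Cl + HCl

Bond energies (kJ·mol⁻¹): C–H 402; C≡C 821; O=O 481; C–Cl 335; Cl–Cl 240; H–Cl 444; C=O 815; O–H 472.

Reaction 1:
  Bonds broken (reactants):
    C≡C: 2 × 821 = 1642
    C–H: 4 × 402 = 1608
    O=O: 5 × 481 = 2405
    Σ(broken) = 5655 kJ
  Bonds formed (products):
    C=O: 8 × 815 = 6520
    O–H: 4 × 472 = 1888
    Σ(formed) = 8408 kJ
  ΔH_1 = 5655 − 8408 = −2753 kJ
Reaction 2:
  Bonds broken (reactants):
    C–H: 4 × 402 = 1608
    Cl–Cl: 1 × 240 = 240
    Σ(broken) = 1848 kJ
  Bonds formed (products):
    C–Cl: 1 × 335 = 335
    C–H: 3 × 402 = 1206
    H–Cl: 1 × 444 = 444
    Σ(formed) = 1985 kJ
  ΔH_2 = 1848 − 1985 = −137 kJ
ΔH_1 − ΔH_2 = −2616 kJ, so reaction 1 has the more negative ΔH; |ΔH_1 − ΔH_2| = 2616 kJ.

Reaction 1, by 2616 kJ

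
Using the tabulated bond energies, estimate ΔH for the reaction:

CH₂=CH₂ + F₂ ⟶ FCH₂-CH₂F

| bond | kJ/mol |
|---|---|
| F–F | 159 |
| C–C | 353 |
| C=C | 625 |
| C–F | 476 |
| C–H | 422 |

ΔH ≈ −521 kJ

Bonds broken (reactants):
  C–H: 4 × 422 = 1688
  C=C: 1 × 625 = 625
  F–F: 1 × 159 = 159
  Σ(broken) = 2472 kJ
Bonds formed (products):
  C–C: 1 × 353 = 353
  C–F: 2 × 476 = 952
  C–H: 4 × 422 = 1688
  Σ(formed) = 2993 kJ
ΔH = Σ(broken) − Σ(formed) = 2472 − 2993 = −521 kJ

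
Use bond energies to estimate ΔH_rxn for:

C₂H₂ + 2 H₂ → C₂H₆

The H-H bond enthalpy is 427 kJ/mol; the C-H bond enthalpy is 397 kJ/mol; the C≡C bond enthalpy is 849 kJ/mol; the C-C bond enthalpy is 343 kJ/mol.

Bonds broken (reactants):
  C≡C: 1 × 849 = 849
  C-H: 2 × 397 = 794
  H-H: 2 × 427 = 854
  Σ(broken) = 2497 kJ
Bonds formed (products):
  C-C: 1 × 343 = 343
  C-H: 6 × 397 = 2382
  Σ(formed) = 2725 kJ
ΔH = Σ(broken) − Σ(formed) = 2497 − 2725 = −228 kJ

ΔH ≈ −228 kJ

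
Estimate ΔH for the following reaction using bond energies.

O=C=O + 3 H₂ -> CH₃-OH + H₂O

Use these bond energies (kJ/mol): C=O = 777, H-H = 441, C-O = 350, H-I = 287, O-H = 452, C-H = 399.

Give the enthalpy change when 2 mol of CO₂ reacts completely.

Bonds broken (reactants):
  C=O: 2 × 777 = 1554
  H-H: 3 × 441 = 1323
  Σ(broken) = 2877 kJ
Bonds formed (products):
  C-H: 3 × 399 = 1197
  C-O: 1 × 350 = 350
  O-H: 3 × 452 = 1356
  Σ(formed) = 2903 kJ
ΔH = Σ(broken) − Σ(formed) = 2877 − 2903 = −26 kJ
For 2× the reaction as written: 2 × (−26) = −52 kJ

ΔH = −52 kJ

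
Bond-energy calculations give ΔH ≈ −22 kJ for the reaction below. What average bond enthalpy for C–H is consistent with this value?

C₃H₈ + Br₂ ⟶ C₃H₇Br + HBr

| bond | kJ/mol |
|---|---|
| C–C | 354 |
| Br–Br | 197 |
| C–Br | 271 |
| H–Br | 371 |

D(C–H) ≈ 423 kJ/mol

Let D be the C–H bond energy.
Σ(broken) = 1×197 + 2×354 + 8×D = 905 + 8D
Σ(formed) = 1×271 + 2×354 + 7×D + 1×371 = 1350 + 7D
ΔH = Σ(broken) − Σ(formed) = (905 + 8D) − (1350 + 7D) = −445 + D
Setting this equal to −22 kJ gives D = 423 kJ/mol.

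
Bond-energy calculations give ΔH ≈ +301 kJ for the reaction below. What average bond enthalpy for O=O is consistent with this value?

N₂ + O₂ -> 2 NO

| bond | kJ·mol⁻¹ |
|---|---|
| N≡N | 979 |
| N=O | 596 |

Let D be the O=O bond energy.
Σ(broken) = 1×979 + 1×D = 979 + D
Σ(formed) = 2×596 = 1192
ΔH = Σ(broken) − Σ(formed) = (979 + D) − (1192) = −213 + D
Setting this equal to +301 kJ gives D = 514 kJ/mol.

D(O=O) ≈ 514 kJ/mol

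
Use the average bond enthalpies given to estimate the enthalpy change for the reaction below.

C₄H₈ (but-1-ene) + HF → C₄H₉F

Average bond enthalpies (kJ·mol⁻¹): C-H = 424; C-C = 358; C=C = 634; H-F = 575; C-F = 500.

ΔH ≈ −73 kJ

Bonds broken (reactants):
  C-C: 2 × 358 = 716
  C-H: 8 × 424 = 3392
  C=C: 1 × 634 = 634
  H-F: 1 × 575 = 575
  Σ(broken) = 5317 kJ
Bonds formed (products):
  C-C: 3 × 358 = 1074
  C-F: 1 × 500 = 500
  C-H: 9 × 424 = 3816
  Σ(formed) = 5390 kJ
ΔH = Σ(broken) − Σ(formed) = 5317 − 5390 = −73 kJ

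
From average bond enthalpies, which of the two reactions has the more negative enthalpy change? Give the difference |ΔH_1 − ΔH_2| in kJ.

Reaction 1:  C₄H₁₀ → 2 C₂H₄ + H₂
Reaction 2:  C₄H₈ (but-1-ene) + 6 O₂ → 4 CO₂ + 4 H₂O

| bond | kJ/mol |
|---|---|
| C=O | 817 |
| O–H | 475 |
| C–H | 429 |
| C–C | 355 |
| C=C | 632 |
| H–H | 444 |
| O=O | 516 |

Reaction 2, by 2681 kJ

Reaction 1:
  Bonds broken (reactants):
    C–C: 3 × 355 = 1065
    C–H: 10 × 429 = 4290
    Σ(broken) = 5355 kJ
  Bonds formed (products):
    C–H: 8 × 429 = 3432
    C=C: 2 × 632 = 1264
    H–H: 1 × 444 = 444
    Σ(formed) = 5140 kJ
  ΔH_1 = 5355 − 5140 = +215 kJ
Reaction 2:
  Bonds broken (reactants):
    C–C: 2 × 355 = 710
    C–H: 8 × 429 = 3432
    C=C: 1 × 632 = 632
    O=O: 6 × 516 = 3096
    Σ(broken) = 7870 kJ
  Bonds formed (products):
    C=O: 8 × 817 = 6536
    O–H: 8 × 475 = 3800
    Σ(formed) = 10336 kJ
  ΔH_2 = 7870 − 10336 = −2466 kJ
ΔH_1 − ΔH_2 = +2681 kJ, so reaction 2 has the more negative ΔH; |ΔH_1 − ΔH_2| = 2681 kJ.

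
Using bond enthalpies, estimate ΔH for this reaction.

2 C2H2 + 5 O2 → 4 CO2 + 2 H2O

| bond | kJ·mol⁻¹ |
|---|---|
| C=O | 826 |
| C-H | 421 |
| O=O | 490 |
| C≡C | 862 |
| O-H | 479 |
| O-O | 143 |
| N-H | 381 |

ΔH ≈ −2666 kJ

Bonds broken (reactants):
  C≡C: 2 × 862 = 1724
  C-H: 4 × 421 = 1684
  O=O: 5 × 490 = 2450
  Σ(broken) = 5858 kJ
Bonds formed (products):
  C=O: 8 × 826 = 6608
  O-H: 4 × 479 = 1916
  Σ(formed) = 8524 kJ
ΔH = Σ(broken) − Σ(formed) = 5858 − 8524 = −2666 kJ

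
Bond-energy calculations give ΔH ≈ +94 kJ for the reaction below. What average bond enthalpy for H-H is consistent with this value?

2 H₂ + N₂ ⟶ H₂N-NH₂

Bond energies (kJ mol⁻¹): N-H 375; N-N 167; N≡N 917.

D(H-H) ≈ 422 kJ/mol

Let D be the H-H bond energy.
Σ(broken) = 2×D + 1×917 = 917 + 2D
Σ(formed) = 4×375 + 1×167 = 1667
ΔH = Σ(broken) − Σ(formed) = (917 + 2D) − (1667) = −750 + 2D
Setting this equal to +94 kJ gives 2D = 844, so D = 422 kJ/mol.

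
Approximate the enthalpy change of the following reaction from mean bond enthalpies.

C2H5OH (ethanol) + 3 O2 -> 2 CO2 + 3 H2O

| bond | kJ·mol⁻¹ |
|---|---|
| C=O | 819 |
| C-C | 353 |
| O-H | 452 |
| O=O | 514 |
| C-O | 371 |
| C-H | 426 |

Bonds broken (reactants):
  C-C: 1 × 353 = 353
  C-H: 5 × 426 = 2130
  C-O: 1 × 371 = 371
  O-H: 1 × 452 = 452
  O=O: 3 × 514 = 1542
  Σ(broken) = 4848 kJ
Bonds formed (products):
  C=O: 4 × 819 = 3276
  O-H: 6 × 452 = 2712
  Σ(formed) = 5988 kJ
ΔH = Σ(broken) − Σ(formed) = 4848 − 5988 = −1140 kJ

ΔH ≈ −1140 kJ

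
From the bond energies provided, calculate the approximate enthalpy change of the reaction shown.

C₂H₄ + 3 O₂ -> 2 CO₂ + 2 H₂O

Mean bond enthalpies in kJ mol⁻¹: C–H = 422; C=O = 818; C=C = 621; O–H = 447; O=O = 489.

Bonds broken (reactants):
  C–H: 4 × 422 = 1688
  C=C: 1 × 621 = 621
  O=O: 3 × 489 = 1467
  Σ(broken) = 3776 kJ
Bonds formed (products):
  C=O: 4 × 818 = 3272
  O–H: 4 × 447 = 1788
  Σ(formed) = 5060 kJ
ΔH = Σ(broken) − Σ(formed) = 3776 − 5060 = −1284 kJ

ΔH ≈ −1284 kJ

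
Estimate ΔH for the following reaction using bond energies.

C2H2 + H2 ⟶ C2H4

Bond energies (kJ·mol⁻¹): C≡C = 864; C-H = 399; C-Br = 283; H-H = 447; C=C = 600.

Bonds broken (reactants):
  C≡C: 1 × 864 = 864
  C-H: 2 × 399 = 798
  H-H: 1 × 447 = 447
  Σ(broken) = 2109 kJ
Bonds formed (products):
  C-H: 4 × 399 = 1596
  C=C: 1 × 600 = 600
  Σ(formed) = 2196 kJ
ΔH = Σ(broken) − Σ(formed) = 2109 − 2196 = −87 kJ

ΔH ≈ −87 kJ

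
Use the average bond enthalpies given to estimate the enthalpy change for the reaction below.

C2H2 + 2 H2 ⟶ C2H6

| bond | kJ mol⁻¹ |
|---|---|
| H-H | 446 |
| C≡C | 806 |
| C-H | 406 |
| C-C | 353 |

Bonds broken (reactants):
  C≡C: 1 × 806 = 806
  C-H: 2 × 406 = 812
  H-H: 2 × 446 = 892
  Σ(broken) = 2510 kJ
Bonds formed (products):
  C-C: 1 × 353 = 353
  C-H: 6 × 406 = 2436
  Σ(formed) = 2789 kJ
ΔH = Σ(broken) − Σ(formed) = 2510 − 2789 = −279 kJ

ΔH ≈ −279 kJ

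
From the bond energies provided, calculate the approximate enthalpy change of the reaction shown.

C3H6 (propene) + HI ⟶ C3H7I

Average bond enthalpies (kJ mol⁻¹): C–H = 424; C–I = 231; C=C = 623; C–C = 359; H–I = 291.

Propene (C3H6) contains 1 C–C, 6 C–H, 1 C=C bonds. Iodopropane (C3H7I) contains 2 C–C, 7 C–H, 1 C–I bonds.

ΔH ≈ −100 kJ

Bonds broken (reactants):
  C–C: 1 × 359 = 359
  C–H: 6 × 424 = 2544
  C=C: 1 × 623 = 623
  H–I: 1 × 291 = 291
  Σ(broken) = 3817 kJ
Bonds formed (products):
  C–C: 2 × 359 = 718
  C–H: 7 × 424 = 2968
  C–I: 1 × 231 = 231
  Σ(formed) = 3917 kJ
ΔH = Σ(broken) − Σ(formed) = 3817 − 3917 = −100 kJ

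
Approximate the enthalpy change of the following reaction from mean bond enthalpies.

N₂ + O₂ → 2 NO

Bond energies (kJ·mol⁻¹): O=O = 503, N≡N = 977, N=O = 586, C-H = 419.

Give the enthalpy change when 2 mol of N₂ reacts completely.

ΔH = +616 kJ

Bonds broken (reactants):
  N≡N: 1 × 977 = 977
  O=O: 1 × 503 = 503
  Σ(broken) = 1480 kJ
Bonds formed (products):
  N=O: 2 × 586 = 1172
  Σ(formed) = 1172 kJ
ΔH = Σ(broken) − Σ(formed) = 1480 − 1172 = +308 kJ
For 2× the reaction as written: 2 × (+308) = +616 kJ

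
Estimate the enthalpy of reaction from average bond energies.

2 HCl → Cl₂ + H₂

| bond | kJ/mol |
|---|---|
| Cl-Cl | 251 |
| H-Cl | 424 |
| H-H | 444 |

Bonds broken (reactants):
  H-Cl: 2 × 424 = 848
  Σ(broken) = 848 kJ
Bonds formed (products):
  Cl-Cl: 1 × 251 = 251
  H-H: 1 × 444 = 444
  Σ(formed) = 695 kJ
ΔH = Σ(broken) − Σ(formed) = 848 − 695 = +153 kJ

ΔH ≈ +153 kJ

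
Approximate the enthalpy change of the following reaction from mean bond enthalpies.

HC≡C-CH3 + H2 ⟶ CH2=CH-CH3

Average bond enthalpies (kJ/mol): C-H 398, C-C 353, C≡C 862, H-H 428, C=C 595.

Bonds broken (reactants):
  C≡C: 1 × 862 = 862
  C-C: 1 × 353 = 353
  C-H: 4 × 398 = 1592
  H-H: 1 × 428 = 428
  Σ(broken) = 3235 kJ
Bonds formed (products):
  C-C: 1 × 353 = 353
  C-H: 6 × 398 = 2388
  C=C: 1 × 595 = 595
  Σ(formed) = 3336 kJ
ΔH = Σ(broken) − Σ(formed) = 3235 − 3336 = −101 kJ

ΔH ≈ −101 kJ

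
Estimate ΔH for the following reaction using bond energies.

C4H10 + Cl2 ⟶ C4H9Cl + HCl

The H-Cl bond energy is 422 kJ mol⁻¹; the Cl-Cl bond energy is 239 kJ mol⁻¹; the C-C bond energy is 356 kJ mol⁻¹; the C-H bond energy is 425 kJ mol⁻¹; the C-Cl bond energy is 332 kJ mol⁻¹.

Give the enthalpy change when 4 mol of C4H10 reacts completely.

Bonds broken (reactants):
  C-C: 3 × 356 = 1068
  C-H: 10 × 425 = 4250
  Cl-Cl: 1 × 239 = 239
  Σ(broken) = 5557 kJ
Bonds formed (products):
  C-C: 3 × 356 = 1068
  C-Cl: 1 × 332 = 332
  C-H: 9 × 425 = 3825
  H-Cl: 1 × 422 = 422
  Σ(formed) = 5647 kJ
ΔH = Σ(broken) − Σ(formed) = 5557 − 5647 = −90 kJ
For 4× the reaction as written: 4 × (−90) = −360 kJ

ΔH = −360 kJ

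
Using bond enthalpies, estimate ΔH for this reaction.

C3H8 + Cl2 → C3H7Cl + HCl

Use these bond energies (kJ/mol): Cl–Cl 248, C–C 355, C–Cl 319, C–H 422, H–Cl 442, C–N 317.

ΔH ≈ −91 kJ

Bonds broken (reactants):
  C–C: 2 × 355 = 710
  C–H: 8 × 422 = 3376
  Cl–Cl: 1 × 248 = 248
  Σ(broken) = 4334 kJ
Bonds formed (products):
  C–C: 2 × 355 = 710
  C–Cl: 1 × 319 = 319
  C–H: 7 × 422 = 2954
  H–Cl: 1 × 442 = 442
  Σ(formed) = 4425 kJ
ΔH = Σ(broken) − Σ(formed) = 4334 − 4425 = −91 kJ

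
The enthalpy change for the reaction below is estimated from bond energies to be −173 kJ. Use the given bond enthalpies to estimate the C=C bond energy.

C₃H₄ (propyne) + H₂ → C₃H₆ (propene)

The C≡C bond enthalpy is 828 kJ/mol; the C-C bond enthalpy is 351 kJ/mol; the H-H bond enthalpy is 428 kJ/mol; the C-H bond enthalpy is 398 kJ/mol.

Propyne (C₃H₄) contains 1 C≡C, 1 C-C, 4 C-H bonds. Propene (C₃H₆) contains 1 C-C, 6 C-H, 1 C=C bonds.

D(C=C) ≈ 633 kJ/mol

Let D be the C=C bond energy.
Σ(broken) = 1×828 + 1×351 + 4×398 + 1×428 = 3199
Σ(formed) = 1×351 + 6×398 + 1×D = 2739 + D
ΔH = Σ(broken) − Σ(formed) = (3199) − (2739 + D) = +460 − D
Setting this equal to −173 kJ gives D = 633 kJ/mol.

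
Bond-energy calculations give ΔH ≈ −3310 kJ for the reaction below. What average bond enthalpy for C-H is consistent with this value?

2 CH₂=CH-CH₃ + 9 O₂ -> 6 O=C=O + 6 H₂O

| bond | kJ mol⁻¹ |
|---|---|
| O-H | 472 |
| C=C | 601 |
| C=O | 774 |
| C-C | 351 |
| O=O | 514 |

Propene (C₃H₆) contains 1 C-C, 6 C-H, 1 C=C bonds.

Let D be the C-H bond energy.
Σ(broken) = 2×351 + 12×D + 2×601 + 9×514 = 6530 + 12D
Σ(formed) = 12×774 + 12×472 = 14952
ΔH = Σ(broken) − Σ(formed) = (6530 + 12D) − (14952) = −8422 + 12D
Setting this equal to −3310 kJ gives 12D = 5112, so D = 426 kJ/mol.

D(C-H) ≈ 426 kJ/mol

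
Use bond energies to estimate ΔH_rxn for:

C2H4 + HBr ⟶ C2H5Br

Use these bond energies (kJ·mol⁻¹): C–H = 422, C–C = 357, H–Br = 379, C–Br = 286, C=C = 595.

ΔH ≈ −91 kJ

Bonds broken (reactants):
  C–H: 4 × 422 = 1688
  C=C: 1 × 595 = 595
  H–Br: 1 × 379 = 379
  Σ(broken) = 2662 kJ
Bonds formed (products):
  C–Br: 1 × 286 = 286
  C–C: 1 × 357 = 357
  C–H: 5 × 422 = 2110
  Σ(formed) = 2753 kJ
ΔH = Σ(broken) − Σ(formed) = 2662 − 2753 = −91 kJ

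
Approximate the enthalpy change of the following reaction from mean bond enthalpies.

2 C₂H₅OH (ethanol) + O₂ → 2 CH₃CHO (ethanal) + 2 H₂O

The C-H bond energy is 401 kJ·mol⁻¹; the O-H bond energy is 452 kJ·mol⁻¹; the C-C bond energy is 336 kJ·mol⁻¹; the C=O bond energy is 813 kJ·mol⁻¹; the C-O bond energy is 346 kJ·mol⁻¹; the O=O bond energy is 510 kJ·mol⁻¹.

ΔH ≈ −526 kJ

Bonds broken (reactants):
  C-C: 2 × 336 = 672
  C-H: 10 × 401 = 4010
  C-O: 2 × 346 = 692
  O-H: 2 × 452 = 904
  O=O: 1 × 510 = 510
  Σ(broken) = 6788 kJ
Bonds formed (products):
  C-C: 2 × 336 = 672
  C-H: 8 × 401 = 3208
  C=O: 2 × 813 = 1626
  O-H: 4 × 452 = 1808
  Σ(formed) = 7314 kJ
ΔH = Σ(broken) − Σ(formed) = 6788 − 7314 = −526 kJ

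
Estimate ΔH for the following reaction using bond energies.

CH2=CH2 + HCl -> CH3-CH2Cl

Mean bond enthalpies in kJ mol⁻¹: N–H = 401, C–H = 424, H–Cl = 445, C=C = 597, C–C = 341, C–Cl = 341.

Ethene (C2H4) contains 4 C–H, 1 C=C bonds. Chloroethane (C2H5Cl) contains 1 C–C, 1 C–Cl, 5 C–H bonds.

ΔH ≈ −64 kJ

Bonds broken (reactants):
  C–H: 4 × 424 = 1696
  C=C: 1 × 597 = 597
  H–Cl: 1 × 445 = 445
  Σ(broken) = 2738 kJ
Bonds formed (products):
  C–C: 1 × 341 = 341
  C–Cl: 1 × 341 = 341
  C–H: 5 × 424 = 2120
  Σ(formed) = 2802 kJ
ΔH = Σ(broken) − Σ(formed) = 2738 − 2802 = −64 kJ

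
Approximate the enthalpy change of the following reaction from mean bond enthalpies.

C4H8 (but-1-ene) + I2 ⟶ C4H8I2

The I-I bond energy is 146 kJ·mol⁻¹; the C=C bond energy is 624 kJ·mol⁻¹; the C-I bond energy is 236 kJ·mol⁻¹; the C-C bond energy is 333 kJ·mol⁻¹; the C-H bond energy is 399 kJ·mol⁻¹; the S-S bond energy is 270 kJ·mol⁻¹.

ΔH ≈ −35 kJ

Bonds broken (reactants):
  C-C: 2 × 333 = 666
  C-H: 8 × 399 = 3192
  C=C: 1 × 624 = 624
  I-I: 1 × 146 = 146
  Σ(broken) = 4628 kJ
Bonds formed (products):
  C-C: 3 × 333 = 999
  C-H: 8 × 399 = 3192
  C-I: 2 × 236 = 472
  Σ(formed) = 4663 kJ
ΔH = Σ(broken) − Σ(formed) = 4628 − 4663 = −35 kJ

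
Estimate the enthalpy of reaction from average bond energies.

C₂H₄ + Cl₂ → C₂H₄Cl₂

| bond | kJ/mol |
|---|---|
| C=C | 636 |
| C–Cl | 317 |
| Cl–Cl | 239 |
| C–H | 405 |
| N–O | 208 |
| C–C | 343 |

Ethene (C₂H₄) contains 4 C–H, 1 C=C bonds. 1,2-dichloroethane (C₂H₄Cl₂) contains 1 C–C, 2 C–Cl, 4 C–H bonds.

ΔH ≈ −102 kJ

Bonds broken (reactants):
  C–H: 4 × 405 = 1620
  C=C: 1 × 636 = 636
  Cl–Cl: 1 × 239 = 239
  Σ(broken) = 2495 kJ
Bonds formed (products):
  C–C: 1 × 343 = 343
  C–Cl: 2 × 317 = 634
  C–H: 4 × 405 = 1620
  Σ(formed) = 2597 kJ
ΔH = Σ(broken) − Σ(formed) = 2495 − 2597 = −102 kJ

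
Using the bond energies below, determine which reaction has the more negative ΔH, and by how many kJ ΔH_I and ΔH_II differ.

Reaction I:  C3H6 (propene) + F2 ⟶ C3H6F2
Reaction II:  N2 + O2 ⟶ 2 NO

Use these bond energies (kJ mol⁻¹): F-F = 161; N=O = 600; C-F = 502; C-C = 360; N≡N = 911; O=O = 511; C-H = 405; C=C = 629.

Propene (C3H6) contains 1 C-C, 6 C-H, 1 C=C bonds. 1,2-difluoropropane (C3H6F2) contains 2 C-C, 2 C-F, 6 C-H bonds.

Reaction I:
  Bonds broken (reactants):
    C-C: 1 × 360 = 360
    C-H: 6 × 405 = 2430
    C=C: 1 × 629 = 629
    F-F: 1 × 161 = 161
    Σ(broken) = 3580 kJ
  Bonds formed (products):
    C-C: 2 × 360 = 720
    C-F: 2 × 502 = 1004
    C-H: 6 × 405 = 2430
    Σ(formed) = 4154 kJ
  ΔH_I = 3580 − 4154 = −574 kJ
Reaction II:
  Bonds broken (reactants):
    N≡N: 1 × 911 = 911
    O=O: 1 × 511 = 511
    Σ(broken) = 1422 kJ
  Bonds formed (products):
    N=O: 2 × 600 = 1200
    Σ(formed) = 1200 kJ
  ΔH_II = 1422 − 1200 = +222 kJ
ΔH_I − ΔH_II = −796 kJ, so reaction I has the more negative ΔH; |ΔH_I − ΔH_II| = 796 kJ.

Reaction I, by 796 kJ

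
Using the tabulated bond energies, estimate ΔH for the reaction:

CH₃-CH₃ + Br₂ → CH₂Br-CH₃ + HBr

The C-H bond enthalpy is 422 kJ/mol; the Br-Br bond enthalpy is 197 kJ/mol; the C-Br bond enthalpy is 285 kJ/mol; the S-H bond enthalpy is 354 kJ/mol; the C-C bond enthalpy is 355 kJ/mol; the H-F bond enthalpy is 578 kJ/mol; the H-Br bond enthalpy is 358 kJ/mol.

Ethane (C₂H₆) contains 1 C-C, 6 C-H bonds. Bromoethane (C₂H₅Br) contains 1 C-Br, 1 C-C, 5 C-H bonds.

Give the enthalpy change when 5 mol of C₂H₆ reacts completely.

Bonds broken (reactants):
  Br-Br: 1 × 197 = 197
  C-C: 1 × 355 = 355
  C-H: 6 × 422 = 2532
  Σ(broken) = 3084 kJ
Bonds formed (products):
  C-Br: 1 × 285 = 285
  C-C: 1 × 355 = 355
  C-H: 5 × 422 = 2110
  H-Br: 1 × 358 = 358
  Σ(formed) = 3108 kJ
ΔH = Σ(broken) − Σ(formed) = 3084 − 3108 = −24 kJ
For 5× the reaction as written: 5 × (−24) = −120 kJ

ΔH = −120 kJ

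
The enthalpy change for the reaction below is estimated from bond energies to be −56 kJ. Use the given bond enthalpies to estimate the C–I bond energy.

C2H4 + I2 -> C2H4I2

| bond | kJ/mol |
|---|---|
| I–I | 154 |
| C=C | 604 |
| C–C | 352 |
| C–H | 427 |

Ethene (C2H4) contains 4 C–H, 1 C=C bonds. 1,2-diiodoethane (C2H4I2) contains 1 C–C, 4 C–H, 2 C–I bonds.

Let D be the C–I bond energy.
Σ(broken) = 4×427 + 1×604 + 1×154 = 2466
Σ(formed) = 1×352 + 4×427 + 2×D = 2060 + 2D
ΔH = Σ(broken) − Σ(formed) = (2466) − (2060 + 2D) = +406 − 2D
Setting this equal to −56 kJ gives 2D = 462, so D = 231 kJ/mol.

D(C–I) ≈ 231 kJ/mol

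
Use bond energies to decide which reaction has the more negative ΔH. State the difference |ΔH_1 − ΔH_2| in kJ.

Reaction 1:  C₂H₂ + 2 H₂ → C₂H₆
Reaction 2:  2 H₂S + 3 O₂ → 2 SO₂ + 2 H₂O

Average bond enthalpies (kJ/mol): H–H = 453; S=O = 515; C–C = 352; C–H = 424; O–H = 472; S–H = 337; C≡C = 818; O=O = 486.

Reaction 2, by 818 kJ

Reaction 1:
  Bonds broken (reactants):
    C≡C: 1 × 818 = 818
    C–H: 2 × 424 = 848
    H–H: 2 × 453 = 906
    Σ(broken) = 2572 kJ
  Bonds formed (products):
    C–C: 1 × 352 = 352
    C–H: 6 × 424 = 2544
    Σ(formed) = 2896 kJ
  ΔH_1 = 2572 − 2896 = −324 kJ
Reaction 2:
  Bonds broken (reactants):
    O=O: 3 × 486 = 1458
    S–H: 4 × 337 = 1348
    Σ(broken) = 2806 kJ
  Bonds formed (products):
    O–H: 4 × 472 = 1888
    S=O: 4 × 515 = 2060
    Σ(formed) = 3948 kJ
  ΔH_2 = 2806 − 3948 = −1142 kJ
ΔH_1 − ΔH_2 = +818 kJ, so reaction 2 has the more negative ΔH; |ΔH_1 − ΔH_2| = 818 kJ.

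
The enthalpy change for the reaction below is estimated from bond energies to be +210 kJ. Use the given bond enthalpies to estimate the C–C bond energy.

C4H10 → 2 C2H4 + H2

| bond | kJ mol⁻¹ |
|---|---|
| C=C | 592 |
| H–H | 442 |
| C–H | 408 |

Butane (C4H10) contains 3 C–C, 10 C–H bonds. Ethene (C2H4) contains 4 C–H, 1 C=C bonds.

Let D be the C–C bond energy.
Σ(broken) = 3×D + 10×408 = 4080 + 3D
Σ(formed) = 8×408 + 2×592 + 1×442 = 4890
ΔH = Σ(broken) − Σ(formed) = (4080 + 3D) − (4890) = −810 + 3D
Setting this equal to +210 kJ gives 3D = 1020, so D = 340 kJ/mol.

D(C–C) ≈ 340 kJ/mol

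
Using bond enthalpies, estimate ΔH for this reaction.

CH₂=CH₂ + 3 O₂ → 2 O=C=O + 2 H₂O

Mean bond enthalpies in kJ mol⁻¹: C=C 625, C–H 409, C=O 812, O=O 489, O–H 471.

Bonds broken (reactants):
  C–H: 4 × 409 = 1636
  C=C: 1 × 625 = 625
  O=O: 3 × 489 = 1467
  Σ(broken) = 3728 kJ
Bonds formed (products):
  C=O: 4 × 812 = 3248
  O–H: 4 × 471 = 1884
  Σ(formed) = 5132 kJ
ΔH = Σ(broken) − Σ(formed) = 3728 − 5132 = −1404 kJ

ΔH ≈ −1404 kJ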